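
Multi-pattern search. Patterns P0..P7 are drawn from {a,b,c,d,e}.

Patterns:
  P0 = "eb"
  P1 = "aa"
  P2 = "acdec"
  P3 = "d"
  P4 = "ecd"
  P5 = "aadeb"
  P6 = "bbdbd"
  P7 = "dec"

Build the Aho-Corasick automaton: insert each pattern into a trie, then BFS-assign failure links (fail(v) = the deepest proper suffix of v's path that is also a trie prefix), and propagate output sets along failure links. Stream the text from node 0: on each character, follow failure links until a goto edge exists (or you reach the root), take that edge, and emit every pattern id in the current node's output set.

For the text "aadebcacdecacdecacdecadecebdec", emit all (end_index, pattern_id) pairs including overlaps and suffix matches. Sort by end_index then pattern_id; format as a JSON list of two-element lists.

Build:
Trie (insert patterns):
  0='ε' goto a→3 b→15 d→9 e→1
  1='e' goto b→2 c→10
  2='eb' goto ·  ←P0
  3='a' goto a→4 c→5
  4='aa' goto d→12  ←P1
  5='ac' goto d→6
  6='acd' goto e→7
  7='acde' goto c→8
  8='acdec' goto ·  ←P2
  9='d' goto e→20  ←P3
  10='ec' goto d→11
  11='ecd' goto ·  ←P4
  12='aad' goto e→13
  13='aade' goto b→14
  14='aadeb' goto ·  ←P5
  15='b' goto b→16
  16='bb' goto d→17
  17='bbd' goto b→18
  18='bbdb' goto d→19
  19='bbdbd' goto ·  ←P6
  20='de' goto c→21
  21='dec' goto ·  ←P7

BFS fail/out derivation:
  fail(1) 'e': from fail(0)=0 chase 'e': 0 ⇒ 0;  out=∅∪out(0)=∅
  fail(3) 'a': from fail(0)=0 chase 'a': 0 ⇒ 0;  out=∅∪out(0)=∅
  fail(9) 'd': from fail(0)=0 chase 'd': 0 ⇒ 0;  out={3}∪out(0)={3}
  fail(15) 'b': from fail(0)=0 chase 'b': 0 ⇒ 0;  out=∅∪out(0)=∅
  fail(2) 'eb': from fail(1)=0 chase 'b': 0 ⇒ 15;  out={0}∪out(15)={0}
  fail(4) 'aa': from fail(3)=0 chase 'a': 0 ⇒ 3;  out={1}∪out(3)={1}
  fail(5) 'ac': from fail(3)=0 chase 'c': 0 ⇒ 0;  out=∅∪out(0)=∅
  fail(10) 'ec': from fail(1)=0 chase 'c': 0 ⇒ 0;  out=∅∪out(0)=∅
  fail(16) 'bb': from fail(15)=0 chase 'b': 0 ⇒ 15;  out=∅∪out(15)=∅
  fail(20) 'de': from fail(9)=0 chase 'e': 0 ⇒ 1;  out=∅∪out(1)=∅
  fail(6) 'acd': from fail(5)=0 chase 'd': 0 ⇒ 9;  out=∅∪out(9)={3}
  fail(11) 'ecd': from fail(10)=0 chase 'd': 0 ⇒ 9;  out={4}∪out(9)={3,4}
  fail(12) 'aad': from fail(4)=3 chase 'd': 3→0 ⇒ 9;  out=∅∪out(9)={3}
  fail(17) 'bbd': from fail(16)=15 chase 'd': 15→0 ⇒ 9;  out=∅∪out(9)={3}
  fail(21) 'dec': from fail(20)=1 chase 'c': 1 ⇒ 10;  out={7}∪out(10)={7}
  fail(7) 'acde': from fail(6)=9 chase 'e': 9 ⇒ 20;  out=∅∪out(20)=∅
  fail(13) 'aade': from fail(12)=9 chase 'e': 9 ⇒ 20;  out=∅∪out(20)=∅
  fail(18) 'bbdb': from fail(17)=9 chase 'b': 9→0 ⇒ 15;  out=∅∪out(15)=∅
  fail(8) 'acdec': from fail(7)=20 chase 'c': 20 ⇒ 21;  out={2}∪out(21)={2,7}
  fail(14) 'aadeb': from fail(13)=20 chase 'b': 20→1 ⇒ 2;  out={5}∪out(2)={0,5}
  fail(19) 'bbdbd': from fail(18)=15 chase 'd': 15→0 ⇒ 9;  out={6}∪out(9)={3,6}

Run:
i=0 'a': node 0→3
i=1 'a': node 3→4  ** P1@[0:1]
i=2 'd': node 4→12  ** P3@[2:2]
i=3 'e': node 12→13
i=4 'b': node 13→14  ** P0@[3:4],P5@[0:4]
i=5 'c': node 14→0 (via fail)
i=6 'a': node 0→3
i=7 'c': node 3→5
i=8 'd': node 5→6  ** P3@[8:8]
i=9 'e': node 6→7
i=10 'c': node 7→8  ** P2@[6:10],P7@[8:10]
i=11 'a': node 8→3 (via fail)
i=12 'c': node 3→5
i=13 'd': node 5→6  ** P3@[13:13]
i=14 'e': node 6→7
i=15 'c': node 7→8  ** P2@[11:15],P7@[13:15]
i=16 'a': node 8→3 (via fail)
i=17 'c': node 3→5
i=18 'd': node 5→6  ** P3@[18:18]
i=19 'e': node 6→7
i=20 'c': node 7→8  ** P2@[16:20],P7@[18:20]
i=21 'a': node 8→3 (via fail)
i=22 'd': node 3→9 (via fail)  ** P3@[22:22]
i=23 'e': node 9→20
i=24 'c': node 20→21  ** P7@[22:24]
i=25 'e': node 21→1 (via fail)
i=26 'b': node 1→2  ** P0@[25:26]
i=27 'd': node 2→9 (via fail)  ** P3@[27:27]
i=28 'e': node 9→20
i=29 'c': node 20→21  ** P7@[27:29]

Result: [[1,1],[2,3],[4,0],[4,5],[8,3],[10,2],[10,7],[13,3],[15,2],[15,7],[18,3],[20,2],[20,7],[22,3],[24,7],[26,0],[27,3],[29,7]]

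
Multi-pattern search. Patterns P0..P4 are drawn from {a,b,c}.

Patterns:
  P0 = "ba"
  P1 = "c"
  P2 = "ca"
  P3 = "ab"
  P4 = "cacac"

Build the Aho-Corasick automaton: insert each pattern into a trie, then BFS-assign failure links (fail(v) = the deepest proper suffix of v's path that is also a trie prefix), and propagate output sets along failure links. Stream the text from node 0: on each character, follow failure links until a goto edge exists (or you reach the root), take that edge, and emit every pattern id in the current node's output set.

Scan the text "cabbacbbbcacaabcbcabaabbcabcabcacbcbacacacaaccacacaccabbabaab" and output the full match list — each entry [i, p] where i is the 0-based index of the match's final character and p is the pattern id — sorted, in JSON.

Build:
Trie (insert patterns):
  0='ε' goto a→5 b→1 c→3
  1='b' goto a→2
  2='ba' goto ·  ←P0
  3='c' goto a→4  ←P1
  4='ca' goto c→7  ←P2
  5='a' goto b→6
  6='ab' goto ·  ←P3
  7='cac' goto a→8
  8='caca' goto c→9
  9='cacac' goto ·  ←P4

Failure links (BFS by depth):
  fail(1) 'b': from fail(0)=0 chase 'b': 0 ⇒ 0;  out=∅∪out(0)=∅
  fail(3) 'c': from fail(0)=0 chase 'c': 0 ⇒ 0;  out={1}∪out(0)={1}
  fail(5) 'a': from fail(0)=0 chase 'a': 0 ⇒ 0;  out=∅∪out(0)=∅
  fail(2) 'ba': from fail(1)=0 chase 'a': 0 ⇒ 5;  out={0}∪out(5)={0}
  fail(4) 'ca': from fail(3)=0 chase 'a': 0 ⇒ 5;  out={2}∪out(5)={2}
  fail(6) 'ab': from fail(5)=0 chase 'b': 0 ⇒ 1;  out={3}∪out(1)={3}
  fail(7) 'cac': from fail(4)=5 chase 'c': 5→0 ⇒ 3;  out=∅∪out(3)={1}
  fail(8) 'caca': from fail(7)=3 chase 'a': 3 ⇒ 4;  out=∅∪out(4)={2}
  fail(9) 'cacac': from fail(8)=4 chase 'c': 4 ⇒ 7;  out={4}∪out(7)={1,4}

Run:
i=0 'c': node 0→3  → match P1@[0:0]
i=1 'a': node 3→4  → match P2@[0:1]
i=2 'b': node 4→6 ·f  → match P3@[1:2]
i=3 'b': node 6→1 ·f
i=4 'a': node 1→2  → match P0@[3:4]
i=5 'c': node 2→3 ·f  → match P1@[5:5]
i=6 'b': node 3→1 ·f
i=7 'b': node 1→1 ·f
i=8 'b': node 1→1 ·f
i=9 'c': node 1→3 ·f  → match P1@[9:9]
i=10 'a': node 3→4  → match P2@[9:10]
i=11 'c': node 4→7  → match P1@[11:11]
i=12 'a': node 7→8  → match P2@[11:12]
i=13 'a': node 8→5 ·f
i=14 'b': node 5→6  → match P3@[13:14]
i=15 'c': node 6→3 ·f  → match P1@[15:15]
i=16 'b': node 3→1 ·f
i=17 'c': node 1→3 ·f  → match P1@[17:17]
i=18 'a': node 3→4  → match P2@[17:18]
i=19 'b': node 4→6 ·f  → match P3@[18:19]
i=20 'a': node 6→2 ·f  → match P0@[19:20]
i=21 'a': node 2→5 ·f
i=22 'b': node 5→6  → match P3@[21:22]
i=23 'b': node 6→1 ·f
i=24 'c': node 1→3 ·f  → match P1@[24:24]
i=25 'a': node 3→4  → match P2@[24:25]
i=26 'b': node 4→6 ·f  → match P3@[25:26]
i=27 'c': node 6→3 ·f  → match P1@[27:27]
i=28 'a': node 3→4  → match P2@[27:28]
i=29 'b': node 4→6 ·f  → match P3@[28:29]
i=30 'c': node 6→3 ·f  → match P1@[30:30]
i=31 'a': node 3→4  → match P2@[30:31]
i=32 'c': node 4→7  → match P1@[32:32]
i=33 'b': node 7→1 ·f
i=34 'c': node 1→3 ·f  → match P1@[34:34]
i=35 'b': node 3→1 ·f
i=36 'a': node 1→2  → match P0@[35:36]
i=37 'c': node 2→3 ·f  → match P1@[37:37]
i=38 'a': node 3→4  → match P2@[37:38]
i=39 'c': node 4→7  → match P1@[39:39]
i=40 'a': node 7→8  → match P2@[39:40]
i=41 'c': node 8→9  → match P1@[41:41],P4@[37:41]
i=42 'a': node 9→8 ·f  → match P2@[41:42]
i=43 'a': node 8→5 ·f
i=44 'c': node 5→3 ·f  → match P1@[44:44]
i=45 'c': node 3→3 ·f  → match P1@[45:45]
i=46 'a': node 3→4  → match P2@[45:46]
i=47 'c': node 4→7  → match P1@[47:47]
i=48 'a': node 7→8  → match P2@[47:48]
i=49 'c': node 8→9  → match P1@[49:49],P4@[45:49]
i=50 'a': node 9→8 ·f  → match P2@[49:50]
i=51 'c': node 8→9  → match P1@[51:51],P4@[47:51]
i=52 'c': node 9→3 ·f  → match P1@[52:52]
i=53 'a': node 3→4  → match P2@[52:53]
i=54 'b': node 4→6 ·f  → match P3@[53:54]
i=55 'b': node 6→1 ·f
i=56 'a': node 1→2  → match P0@[55:56]
i=57 'b': node 2→6 ·f  → match P3@[56:57]
i=58 'a': node 6→2 ·f  → match P0@[57:58]
i=59 'a': node 2→5 ·f
i=60 'b': node 5→6  → match P3@[59:60]

Matches: [[0,1],[1,2],[2,3],[4,0],[5,1],[9,1],[10,2],[11,1],[12,2],[14,3],[15,1],[17,1],[18,2],[19,3],[20,0],[22,3],[24,1],[25,2],[26,3],[27,1],[28,2],[29,3],[30,1],[31,2],[32,1],[34,1],[36,0],[37,1],[38,2],[39,1],[40,2],[41,1],[41,4],[42,2],[44,1],[45,1],[46,2],[47,1],[48,2],[49,1],[49,4],[50,2],[51,1],[51,4],[52,1],[53,2],[54,3],[56,0],[57,3],[58,0],[60,3]]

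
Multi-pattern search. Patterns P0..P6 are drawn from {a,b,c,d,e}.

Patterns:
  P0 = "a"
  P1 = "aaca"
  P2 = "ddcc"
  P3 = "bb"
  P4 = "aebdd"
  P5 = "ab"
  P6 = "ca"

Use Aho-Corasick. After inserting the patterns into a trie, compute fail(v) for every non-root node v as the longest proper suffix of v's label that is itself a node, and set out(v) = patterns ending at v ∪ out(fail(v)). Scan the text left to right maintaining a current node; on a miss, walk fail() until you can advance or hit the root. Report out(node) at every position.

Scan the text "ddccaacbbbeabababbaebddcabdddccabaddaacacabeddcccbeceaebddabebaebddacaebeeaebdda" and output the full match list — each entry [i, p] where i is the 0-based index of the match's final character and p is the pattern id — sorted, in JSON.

Construct AC machine:
Trie (insert patterns):
  0='ε' goto a→1 b→9 c→16 d→5
  1='a' goto a→2 b→15 e→11  ←P0
  2='aa' goto c→3
  3='aac' goto a→4
  4='aaca' goto ·  ←P1
  5='d' goto d→6
  6='dd' goto c→7
  7='ddc' goto c→8
  8='ddcc' goto ·  ←P2
  9='b' goto b→10
  10='bb' goto ·  ←P3
  11='ae' goto b→12
  12='aeb' goto d→13
  13='aebd' goto d→14
  14='aebdd' goto ·  ←P4
  15='ab' goto ·  ←P5
  16='c' goto a→17
  17='ca' goto ·  ←P6

BFS fail/out derivation:
  n1('a'): parent n0 fail=0; on 'a' 0 → fail=0;  out {0}∪∅={0}
  n5('d'): parent n0 fail=0; on 'd' 0 → fail=0;  out ∅∪∅=∅
  n9('b'): parent n0 fail=0; on 'b' 0 → fail=0;  out ∅∪∅=∅
  n16('c'): parent n0 fail=0; on 'c' 0 → fail=0;  out ∅∪∅=∅
  n2('aa'): parent n1 fail=0; on 'a' 0 → fail=1;  out ∅∪{0}={0}
  n6('dd'): parent n5 fail=0; on 'd' 0 → fail=5;  out ∅∪∅=∅
  n10('bb'): parent n9 fail=0; on 'b' 0 → fail=9;  out {3}∪∅={3}
  n11('ae'): parent n1 fail=0; on 'e' 0 → fail=0;  out ∅∪∅=∅
  n15('ab'): parent n1 fail=0; on 'b' 0 → fail=9;  out {5}∪∅={5}
  n17('ca'): parent n16 fail=0; on 'a' 0 → fail=1;  out {6}∪{0}={0,6}
  n3('aac'): parent n2 fail=1; on 'c' 1→0 → fail=16;  out ∅∪∅=∅
  n7('ddc'): parent n6 fail=5; on 'c' 5→0 → fail=16;  out ∅∪∅=∅
  n12('aeb'): parent n11 fail=0; on 'b' 0 → fail=9;  out ∅∪∅=∅
  n4('aaca'): parent n3 fail=16; on 'a' 16 → fail=17;  out {1}∪{0,6}={0,1,6}
  n8('ddcc'): parent n7 fail=16; on 'c' 16→0 → fail=16;  out {2}∪∅={2}
  n13('aebd'): parent n12 fail=9; on 'd' 9→0 → fail=5;  out ∅∪∅=∅
  n14('aebdd'): parent n13 fail=5; on 'd' 5 → fail=6;  out {4}∪∅={4}

Run:
[0] read 'd'  n0⇒n5
[1] read 'd'  n5⇒n6
[2] read 'c'  n6⇒n7
[3] read 'c'  n7⇒n8  emit P2@[0:3]
[4] read 'a'  n8⇒n17 (via fail)  emit P0@[4:4],P6@[3:4]
[5] read 'a'  n17⇒n2 (via fail)  emit P0@[5:5]
[6] read 'c'  n2⇒n3
[7] read 'b'  n3⇒n9 (via fail)
[8] read 'b'  n9⇒n10  emit P3@[7:8]
[9] read 'b'  n10⇒n10 (via fail)  emit P3@[8:9]
[10] read 'e'  n10⇒n0 (via fail)
[11] read 'a'  n0⇒n1  emit P0@[11:11]
[12] read 'b'  n1⇒n15  emit P5@[11:12]
[13] read 'a'  n15⇒n1 (via fail)  emit P0@[13:13]
[14] read 'b'  n1⇒n15  emit P5@[13:14]
[15] read 'a'  n15⇒n1 (via fail)  emit P0@[15:15]
[16] read 'b'  n1⇒n15  emit P5@[15:16]
[17] read 'b'  n15⇒n10 (via fail)  emit P3@[16:17]
[18] read 'a'  n10⇒n1 (via fail)  emit P0@[18:18]
[19] read 'e'  n1⇒n11
[20] read 'b'  n11⇒n12
[21] read 'd'  n12⇒n13
[22] read 'd'  n13⇒n14  emit P4@[18:22]
[23] read 'c'  n14⇒n7 (via fail)
[24] read 'a'  n7⇒n17 (via fail)  emit P0@[24:24],P6@[23:24]
[25] read 'b'  n17⇒n15 (via fail)  emit P5@[24:25]
[26] read 'd'  n15⇒n5 (via fail)
[27] read 'd'  n5⇒n6
[28] read 'd'  n6⇒n6 (via fail)
[29] read 'c'  n6⇒n7
[30] read 'c'  n7⇒n8  emit P2@[27:30]
[31] read 'a'  n8⇒n17 (via fail)  emit P0@[31:31],P6@[30:31]
[32] read 'b'  n17⇒n15 (via fail)  emit P5@[31:32]
[33] read 'a'  n15⇒n1 (via fail)  emit P0@[33:33]
[34] read 'd'  n1⇒n5 (via fail)
[35] read 'd'  n5⇒n6
[36] read 'a'  n6⇒n1 (via fail)  emit P0@[36:36]
[37] read 'a'  n1⇒n2  emit P0@[37:37]
[38] read 'c'  n2⇒n3
[39] read 'a'  n3⇒n4  emit P0@[39:39],P1@[36:39],P6@[38:39]
[40] read 'c'  n4⇒n16 (via fail)
[41] read 'a'  n16⇒n17  emit P0@[41:41],P6@[40:41]
[42] read 'b'  n17⇒n15 (via fail)  emit P5@[41:42]
[43] read 'e'  n15⇒n0 (via fail)
[44] read 'd'  n0⇒n5
[45] read 'd'  n5⇒n6
[46] read 'c'  n6⇒n7
[47] read 'c'  n7⇒n8  emit P2@[44:47]
[48] read 'c'  n8⇒n16 (via fail)
[49] read 'b'  n16⇒n9 (via fail)
[50] read 'e'  n9⇒n0 (via fail)
[51] read 'c'  n0⇒n16
[52] read 'e'  n16⇒n0 (via fail)
[53] read 'a'  n0⇒n1  emit P0@[53:53]
[54] read 'e'  n1⇒n11
[55] read 'b'  n11⇒n12
[56] read 'd'  n12⇒n13
[57] read 'd'  n13⇒n14  emit P4@[53:57]
[58] read 'a'  n14⇒n1 (via fail)  emit P0@[58:58]
[59] read 'b'  n1⇒n15  emit P5@[58:59]
[60] read 'e'  n15⇒n0 (via fail)
[61] read 'b'  n0⇒n9
[62] read 'a'  n9⇒n1 (via fail)  emit P0@[62:62]
[63] read 'e'  n1⇒n11
[64] read 'b'  n11⇒n12
[65] read 'd'  n12⇒n13
[66] read 'd'  n13⇒n14  emit P4@[62:66]
[67] read 'a'  n14⇒n1 (via fail)  emit P0@[67:67]
[68] read 'c'  n1⇒n16 (via fail)
[69] read 'a'  n16⇒n17  emit P0@[69:69],P6@[68:69]
[70] read 'e'  n17⇒n11 (via fail)
[71] read 'b'  n11⇒n12
[72] read 'e'  n12⇒n0 (via fail)
[73] read 'e'  n0⇒n0
[74] read 'a'  n0⇒n1  emit P0@[74:74]
[75] read 'e'  n1⇒n11
[76] read 'b'  n11⇒n12
[77] read 'd'  n12⇒n13
[78] read 'd'  n13⇒n14  emit P4@[74:78]
[79] read 'a'  n14⇒n1 (via fail)  emit P0@[79:79]

All matches (sorted): [[3,2],[4,0],[4,6],[5,0],[8,3],[9,3],[11,0],[12,5],[13,0],[14,5],[15,0],[16,5],[17,3],[18,0],[22,4],[24,0],[24,6],[25,5],[30,2],[31,0],[31,6],[32,5],[33,0],[36,0],[37,0],[39,0],[39,1],[39,6],[41,0],[41,6],[42,5],[47,2],[53,0],[57,4],[58,0],[59,5],[62,0],[66,4],[67,0],[69,0],[69,6],[74,0],[78,4],[79,0]]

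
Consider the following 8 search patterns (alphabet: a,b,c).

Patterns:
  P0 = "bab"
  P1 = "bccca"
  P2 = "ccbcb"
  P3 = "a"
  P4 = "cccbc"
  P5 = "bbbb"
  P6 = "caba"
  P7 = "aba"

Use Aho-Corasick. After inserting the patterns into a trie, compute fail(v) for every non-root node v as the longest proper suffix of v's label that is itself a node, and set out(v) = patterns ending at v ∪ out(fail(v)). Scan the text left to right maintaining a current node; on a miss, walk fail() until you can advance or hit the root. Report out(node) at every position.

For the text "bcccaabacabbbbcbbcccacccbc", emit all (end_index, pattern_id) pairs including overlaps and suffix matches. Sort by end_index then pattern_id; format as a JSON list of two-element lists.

Construct AC machine:
Trie (insert patterns):
  0='ε' goto a→13 b→1 c→8
  1='b' goto a→2 b→17 c→4
  2='ba' goto b→3
  3='bab' goto ·  ←P0
  4='bc' goto c→5
  5='bcc' goto c→6
  6='bccc' goto a→7
  7='bccca' goto ·  ←P1
  8='c' goto a→20 c→9
  9='cc' goto b→10 c→14
  10='ccb' goto c→11
  11='ccbc' goto b→12
  12='ccbcb' goto ·  ←P2
  13='a' goto b→23  ←P3
  14='ccc' goto b→15
  15='cccb' goto c→16
  16='cccbc' goto ·  ←P4
  17='bb' goto b→18
  18='bbb' goto b→19
  19='bbbb' goto ·  ←P5
  20='ca' goto b→21
  21='cab' goto a→22
  22='caba' goto ·  ←P6
  23='ab' goto a→24
  24='aba' goto ·  ←P7

BFS fail/out derivation:
  n1('b'): parent n0 fail=0; on 'b' 0 → fail=0;  out ∅∪∅=∅
  n8('c'): parent n0 fail=0; on 'c' 0 → fail=0;  out ∅∪∅=∅
  n13('a'): parent n0 fail=0; on 'a' 0 → fail=0;  out {3}∪∅={3}
  n2('ba'): parent n1 fail=0; on 'a' 0 → fail=13;  out ∅∪{3}={3}
  n4('bc'): parent n1 fail=0; on 'c' 0 → fail=8;  out ∅∪∅=∅
  n9('cc'): parent n8 fail=0; on 'c' 0 → fail=8;  out ∅∪∅=∅
  n17('bb'): parent n1 fail=0; on 'b' 0 → fail=1;  out ∅∪∅=∅
  n20('ca'): parent n8 fail=0; on 'a' 0 → fail=13;  out ∅∪{3}={3}
  n23('ab'): parent n13 fail=0; on 'b' 0 → fail=1;  out ∅∪∅=∅
  n3('bab'): parent n2 fail=13; on 'b' 13 → fail=23;  out {0}∪∅={0}
  n5('bcc'): parent n4 fail=8; on 'c' 8 → fail=9;  out ∅∪∅=∅
  n10('ccb'): parent n9 fail=8; on 'b' 8→0 → fail=1;  out ∅∪∅=∅
  n14('ccc'): parent n9 fail=8; on 'c' 8 → fail=9;  out ∅∪∅=∅
  n18('bbb'): parent n17 fail=1; on 'b' 1 → fail=17;  out ∅∪∅=∅
  n21('cab'): parent n20 fail=13; on 'b' 13 → fail=23;  out ∅∪∅=∅
  n24('aba'): parent n23 fail=1; on 'a' 1 → fail=2;  out {7}∪{3}={3,7}
  n6('bccc'): parent n5 fail=9; on 'c' 9 → fail=14;  out ∅∪∅=∅
  n11('ccbc'): parent n10 fail=1; on 'c' 1 → fail=4;  out ∅∪∅=∅
  n15('cccb'): parent n14 fail=9; on 'b' 9 → fail=10;  out ∅∪∅=∅
  n19('bbbb'): parent n18 fail=17; on 'b' 17 → fail=18;  out {5}∪∅={5}
  n22('caba'): parent n21 fail=23; on 'a' 23 → fail=24;  out {6}∪{3,7}={3,6,7}
  n7('bccca'): parent n6 fail=14; on 'a' 14→9→8 → fail=20;  out {1}∪{3}={1,3}
  n12('ccbcb'): parent n11 fail=4; on 'b' 4→8→0 → fail=1;  out {2}∪∅={2}
  n16('cccbc'): parent n15 fail=10; on 'c' 10 → fail=11;  out {4}∪∅={4}

Scan:
i=0 'b': node 0→1
i=1 'c': node 1→4
i=2 'c': node 4→5
i=3 'c': node 5→6
i=4 'a': node 6→7  emit P1@[0:4],P3@[4:4]
i=5 'a': node 7→13 ·f  emit P3@[5:5]
i=6 'b': node 13→23
i=7 'a': node 23→24  emit P3@[7:7],P7@[5:7]
i=8 'c': node 24→8 ·f
i=9 'a': node 8→20  emit P3@[9:9]
i=10 'b': node 20→21
i=11 'b': node 21→17 ·f
i=12 'b': node 17→18
i=13 'b': node 18→19  emit P5@[10:13]
i=14 'c': node 19→4 ·f
i=15 'b': node 4→1 ·f
i=16 'b': node 1→17
i=17 'c': node 17→4 ·f
i=18 'c': node 4→5
i=19 'c': node 5→6
i=20 'a': node 6→7  emit P1@[16:20],P3@[20:20]
i=21 'c': node 7→8 ·f
i=22 'c': node 8→9
i=23 'c': node 9→14
i=24 'b': node 14→15
i=25 'c': node 15→16  emit P4@[21:25]

Result: [[4,1],[4,3],[5,3],[7,3],[7,7],[9,3],[13,5],[20,1],[20,3],[25,4]]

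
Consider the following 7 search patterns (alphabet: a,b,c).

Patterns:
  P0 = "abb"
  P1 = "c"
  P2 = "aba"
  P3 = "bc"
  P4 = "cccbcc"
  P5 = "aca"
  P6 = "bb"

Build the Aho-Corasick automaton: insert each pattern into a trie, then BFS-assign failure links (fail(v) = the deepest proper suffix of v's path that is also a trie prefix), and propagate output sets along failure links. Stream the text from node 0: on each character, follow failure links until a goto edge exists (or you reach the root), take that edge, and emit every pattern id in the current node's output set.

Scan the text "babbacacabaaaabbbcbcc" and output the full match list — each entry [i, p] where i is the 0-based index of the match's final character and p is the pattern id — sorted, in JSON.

Build automaton:
Trie nodes:
  0='ε' goto a→1 b→6 c→4
  1='a' goto b→2 c→13
  2='ab' goto a→5 b→3
  3='abb' goto ·  ←P0
  4='c' goto c→8  ←P1
  5='aba' goto ·  ←P2
  6='b' goto b→15 c→7
  7='bc' goto ·  ←P3
  8='cc' goto c→9
  9='ccc' goto b→10
  10='cccb' goto c→11
  11='cccbc' goto c→12
  12='cccbcc' goto ·  ←P4
  13='ac' goto a→14
  14='aca' goto ·  ←P5
  15='bb' goto ·  ←P6

BFS fail/out derivation:
  n1('a'): parent n0 fail=0; on 'a' 0 → fail=0;  out ∅∪∅=∅
  n4('c'): parent n0 fail=0; on 'c' 0 → fail=0;  out {1}∪∅={1}
  n6('b'): parent n0 fail=0; on 'b' 0 → fail=0;  out ∅∪∅=∅
  n2('ab'): parent n1 fail=0; on 'b' 0 → fail=6;  out ∅∪∅=∅
  n7('bc'): parent n6 fail=0; on 'c' 0 → fail=4;  out {3}∪{1}={1,3}
  n8('cc'): parent n4 fail=0; on 'c' 0 → fail=4;  out ∅∪{1}={1}
  n13('ac'): parent n1 fail=0; on 'c' 0 → fail=4;  out ∅∪{1}={1}
  n15('bb'): parent n6 fail=0; on 'b' 0 → fail=6;  out {6}∪∅={6}
  n3('abb'): parent n2 fail=6; on 'b' 6 → fail=15;  out {0}∪{6}={0,6}
  n5('aba'): parent n2 fail=6; on 'a' 6→0 → fail=1;  out {2}∪∅={2}
  n9('ccc'): parent n8 fail=4; on 'c' 4 → fail=8;  out ∅∪{1}={1}
  n14('aca'): parent n13 fail=4; on 'a' 4→0 → fail=1;  out {5}∪∅={5}
  n10('cccb'): parent n9 fail=8; on 'b' 8→4→0 → fail=6;  out ∅∪∅=∅
  n11('cccbc'): parent n10 fail=6; on 'c' 6 → fail=7;  out ∅∪{1,3}={1,3}
  n12('cccbcc'): parent n11 fail=7; on 'c' 7→4 → fail=8;  out {4}∪{1}={1,4}

Text stream:
[0] read 'b'  n0⇒n6
[1] read 'a'  n6⇒n1 (via fail)
[2] read 'b'  n1⇒n2
[3] read 'b'  n2⇒n3  emit P0@[1:3],P6@[2:3]
[4] read 'a'  n3⇒n1 (via fail)
[5] read 'c'  n1⇒n13  emit P1@[5:5]
[6] read 'a'  n13⇒n14  emit P5@[4:6]
[7] read 'c'  n14⇒n13 (via fail)  emit P1@[7:7]
[8] read 'a'  n13⇒n14  emit P5@[6:8]
[9] read 'b'  n14⇒n2 (via fail)
[10] read 'a'  n2⇒n5  emit P2@[8:10]
[11] read 'a'  n5⇒n1 (via fail)
[12] read 'a'  n1⇒n1 (via fail)
[13] read 'a'  n1⇒n1 (via fail)
[14] read 'b'  n1⇒n2
[15] read 'b'  n2⇒n3  emit P0@[13:15],P6@[14:15]
[16] read 'b'  n3⇒n15 (via fail)  emit P6@[15:16]
[17] read 'c'  n15⇒n7 (via fail)  emit P1@[17:17],P3@[16:17]
[18] read 'b'  n7⇒n6 (via fail)
[19] read 'c'  n6⇒n7  emit P1@[19:19],P3@[18:19]
[20] read 'c'  n7⇒n8 (via fail)  emit P1@[20:20]

Result: [[3,0],[3,6],[5,1],[6,5],[7,1],[8,5],[10,2],[15,0],[15,6],[16,6],[17,1],[17,3],[19,1],[19,3],[20,1]]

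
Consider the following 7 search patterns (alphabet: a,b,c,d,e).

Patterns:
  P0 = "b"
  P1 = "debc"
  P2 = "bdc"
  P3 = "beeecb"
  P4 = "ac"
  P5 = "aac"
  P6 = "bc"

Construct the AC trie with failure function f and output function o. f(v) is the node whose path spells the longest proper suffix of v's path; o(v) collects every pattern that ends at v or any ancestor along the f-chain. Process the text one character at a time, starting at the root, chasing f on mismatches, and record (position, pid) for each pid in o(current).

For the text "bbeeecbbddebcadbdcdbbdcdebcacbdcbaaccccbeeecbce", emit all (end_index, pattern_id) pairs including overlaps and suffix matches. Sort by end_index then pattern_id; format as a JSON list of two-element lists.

Construct AC machine:
Trie nodes:
  0='ε' goto a→13 b→1 d→2
  1='b' goto c→17 d→6 e→8  [P0 ends]
  2='d' goto e→3
  3='de' goto b→4
  4='deb' goto c→5
  5='debc' goto ·  [P1 ends]
  6='bd' goto c→7
  7='bdc' goto ·  [P2 ends]
  8='be' goto e→9
  9='bee' goto e→10
  10='beee' goto c→11
  11='beeec' goto b→12
  12='beeecb' goto ·  [P3 ends]
  13='a' goto a→15 c→14
  14='ac' goto ·  [P4 ends]
  15='aa' goto c→16
  16='aac' goto ·  [P5 ends]
  17='bc' goto ·  [P6 ends]

BFS fail/out derivation:
  fail(1) 'b': from fail(0)=0 chase 'b': 0 ⇒ 0;  out={0}∪out(0)={0}
  fail(2) 'd': from fail(0)=0 chase 'd': 0 ⇒ 0;  out=∅∪out(0)=∅
  fail(13) 'a': from fail(0)=0 chase 'a': 0 ⇒ 0;  out=∅∪out(0)=∅
  fail(3) 'de': from fail(2)=0 chase 'e': 0 ⇒ 0;  out=∅∪out(0)=∅
  fail(6) 'bd': from fail(1)=0 chase 'd': 0 ⇒ 2;  out=∅∪out(2)=∅
  fail(8) 'be': from fail(1)=0 chase 'e': 0 ⇒ 0;  out=∅∪out(0)=∅
  fail(14) 'ac': from fail(13)=0 chase 'c': 0 ⇒ 0;  out={4}∪out(0)={4}
  fail(15) 'aa': from fail(13)=0 chase 'a': 0 ⇒ 13;  out=∅∪out(13)=∅
  fail(17) 'bc': from fail(1)=0 chase 'c': 0 ⇒ 0;  out={6}∪out(0)={6}
  fail(4) 'deb': from fail(3)=0 chase 'b': 0 ⇒ 1;  out=∅∪out(1)={0}
  fail(7) 'bdc': from fail(6)=2 chase 'c': 2→0 ⇒ 0;  out={2}∪out(0)={2}
  fail(9) 'bee': from fail(8)=0 chase 'e': 0 ⇒ 0;  out=∅∪out(0)=∅
  fail(16) 'aac': from fail(15)=13 chase 'c': 13 ⇒ 14;  out={5}∪out(14)={4,5}
  fail(5) 'debc': from fail(4)=1 chase 'c': 1 ⇒ 17;  out={1}∪out(17)={1,6}
  fail(10) 'beee': from fail(9)=0 chase 'e': 0 ⇒ 0;  out=∅∪out(0)=∅
  fail(11) 'beeec': from fail(10)=0 chase 'c': 0 ⇒ 0;  out=∅∪out(0)=∅
  fail(12) 'beeecb': from fail(11)=0 chase 'b': 0 ⇒ 1;  out={3}∪out(1)={0,3}

Run:
i=0 'b': node 0→1  → match P0@[0:0]
i=1 'b': node 1→1 ·f  → match P0@[1:1]
i=2 'e': node 1→8
i=3 'e': node 8→9
i=4 'e': node 9→10
i=5 'c': node 10→11
i=6 'b': node 11→12  → match P0@[6:6],P3@[1:6]
i=7 'b': node 12→1 ·f  → match P0@[7:7]
i=8 'd': node 1→6
i=9 'd': node 6→2 ·f
i=10 'e': node 2→3
i=11 'b': node 3→4  → match P0@[11:11]
i=12 'c': node 4→5  → match P1@[9:12],P6@[11:12]
i=13 'a': node 5→13 ·f
i=14 'd': node 13→2 ·f
i=15 'b': node 2→1 ·f  → match P0@[15:15]
i=16 'd': node 1→6
i=17 'c': node 6→7  → match P2@[15:17]
i=18 'd': node 7→2 ·f
i=19 'b': node 2→1 ·f  → match P0@[19:19]
i=20 'b': node 1→1 ·f  → match P0@[20:20]
i=21 'd': node 1→6
i=22 'c': node 6→7  → match P2@[20:22]
i=23 'd': node 7→2 ·f
i=24 'e': node 2→3
i=25 'b': node 3→4  → match P0@[25:25]
i=26 'c': node 4→5  → match P1@[23:26],P6@[25:26]
i=27 'a': node 5→13 ·f
i=28 'c': node 13→14  → match P4@[27:28]
i=29 'b': node 14→1 ·f  → match P0@[29:29]
i=30 'd': node 1→6
i=31 'c': node 6→7  → match P2@[29:31]
i=32 'b': node 7→1 ·f  → match P0@[32:32]
i=33 'a': node 1→13 ·f
i=34 'a': node 13→15
i=35 'c': node 15→16  → match P4@[34:35],P5@[33:35]
i=36 'c': node 16→0 ·f
i=37 'c': node 0→0
i=38 'c': node 0→0
i=39 'b': node 0→1  → match P0@[39:39]
i=40 'e': node 1→8
i=41 'e': node 8→9
i=42 'e': node 9→10
i=43 'c': node 10→11
i=44 'b': node 11→12  → match P0@[44:44],P3@[39:44]
i=45 'c': node 12→17 ·f  → match P6@[44:45]
i=46 'e': node 17→0 ·f

Result: [[0,0],[1,0],[6,0],[6,3],[7,0],[11,0],[12,1],[12,6],[15,0],[17,2],[19,0],[20,0],[22,2],[25,0],[26,1],[26,6],[28,4],[29,0],[31,2],[32,0],[35,4],[35,5],[39,0],[44,0],[44,3],[45,6]]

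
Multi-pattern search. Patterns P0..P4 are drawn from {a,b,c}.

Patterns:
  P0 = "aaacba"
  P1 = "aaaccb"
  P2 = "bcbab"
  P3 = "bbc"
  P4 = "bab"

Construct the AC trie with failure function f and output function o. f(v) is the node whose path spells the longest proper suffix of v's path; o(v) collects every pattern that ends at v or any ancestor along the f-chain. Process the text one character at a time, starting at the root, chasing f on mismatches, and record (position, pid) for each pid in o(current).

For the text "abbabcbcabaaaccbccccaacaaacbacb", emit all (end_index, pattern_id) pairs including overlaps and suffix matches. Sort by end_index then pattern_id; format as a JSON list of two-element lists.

Build automaton:
Trie nodes:
  0='ε' goto a→1 b→9
  1='a' goto a→2
  2='aa' goto a→3
  3='aaa' goto c→4
  4='aaac' goto b→5 c→7
  5='aaacb' goto a→6
  6='aaacba' goto ·  [P0 ends]
  7='aaacc' goto b→8
  8='aaaccb' goto ·  [P1 ends]
  9='b' goto a→16 b→14 c→10
  10='bc' goto b→11
  11='bcb' goto a→12
  12='bcba' goto b→13
  13='bcbab' goto ·  [P2 ends]
  14='bb' goto c→15
  15='bbc' goto ·  [P3 ends]
  16='ba' goto b→17
  17='bab' goto ·  [P4 ends]

BFS fail/out derivation:
  n1('a'): parent n0 fail=0; on 'a' 0 → fail=0;  out ∅∪∅=∅
  n9('b'): parent n0 fail=0; on 'b' 0 → fail=0;  out ∅∪∅=∅
  n2('aa'): parent n1 fail=0; on 'a' 0 → fail=1;  out ∅∪∅=∅
  n10('bc'): parent n9 fail=0; on 'c' 0 → fail=0;  out ∅∪∅=∅
  n14('bb'): parent n9 fail=0; on 'b' 0 → fail=9;  out ∅∪∅=∅
  n16('ba'): parent n9 fail=0; on 'a' 0 → fail=1;  out ∅∪∅=∅
  n3('aaa'): parent n2 fail=1; on 'a' 1 → fail=2;  out ∅∪∅=∅
  n11('bcb'): parent n10 fail=0; on 'b' 0 → fail=9;  out ∅∪∅=∅
  n15('bbc'): parent n14 fail=9; on 'c' 9 → fail=10;  out {3}∪∅={3}
  n17('bab'): parent n16 fail=1; on 'b' 1→0 → fail=9;  out {4}∪∅={4}
  n4('aaac'): parent n3 fail=2; on 'c' 2→1→0 → fail=0;  out ∅∪∅=∅
  n12('bcba'): parent n11 fail=9; on 'a' 9 → fail=16;  out ∅∪∅=∅
  n5('aaacb'): parent n4 fail=0; on 'b' 0 → fail=9;  out ∅∪∅=∅
  n7('aaacc'): parent n4 fail=0; on 'c' 0 → fail=0;  out ∅∪∅=∅
  n13('bcbab'): parent n12 fail=16; on 'b' 16 → fail=17;  out {2}∪{4}={2,4}
  n6('aaacba'): parent n5 fail=9; on 'a' 9 → fail=16;  out {0}∪∅={0}
  n8('aaaccb'): parent n7 fail=0; on 'b' 0 → fail=9;  out {1}∪∅={1}

Text stream:
i=0 'a': node 0→1
i=1 'b': node 1→9 ·f
i=2 'b': node 9→14
i=3 'a': node 14→16 ·f
i=4 'b': node 16→17  → match P4@[2:4]
i=5 'c': node 17→10 ·f
i=6 'b': node 10→11
i=7 'c': node 11→10 ·f
i=8 'a': node 10→1 ·f
i=9 'b': node 1→9 ·f
i=10 'a': node 9→16
i=11 'a': node 16→2 ·f
i=12 'a': node 2→3
i=13 'c': node 3→4
i=14 'c': node 4→7
i=15 'b': node 7→8  → match P1@[10:15]
i=16 'c': node 8→10 ·f
i=17 'c': node 10→0 ·f
i=18 'c': node 0→0
i=19 'c': node 0→0
i=20 'a': node 0→1
i=21 'a': node 1→2
i=22 'c': node 2→0 ·f
i=23 'a': node 0→1
i=24 'a': node 1→2
i=25 'a': node 2→3
i=26 'c': node 3→4
i=27 'b': node 4→5
i=28 'a': node 5→6  → match P0@[23:28]
i=29 'c': node 6→0 ·f
i=30 'b': node 0→9

All matches (sorted): [[4,4],[15,1],[28,0]]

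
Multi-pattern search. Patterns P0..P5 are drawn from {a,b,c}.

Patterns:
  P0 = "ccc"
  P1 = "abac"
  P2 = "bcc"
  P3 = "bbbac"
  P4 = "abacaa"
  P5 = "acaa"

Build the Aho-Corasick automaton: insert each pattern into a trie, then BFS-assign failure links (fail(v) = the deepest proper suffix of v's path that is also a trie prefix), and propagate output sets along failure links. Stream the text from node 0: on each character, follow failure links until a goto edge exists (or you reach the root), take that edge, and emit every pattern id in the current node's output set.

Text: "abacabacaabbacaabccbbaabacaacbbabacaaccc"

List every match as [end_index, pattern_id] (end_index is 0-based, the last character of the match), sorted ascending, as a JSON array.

Construct AC machine:
Trie (insert patterns):
  n0 'ε': a→4 b→8 c→1
  n1 'c': c→2
  n2 'cc': c→3
  n3 'ccc': ·  ←P0
  n4 'a': b→5 c→17
  n5 'ab': a→6
  n6 'aba': c→7
  n7 'abac': a→15  ←P1
  n8 'b': b→11 c→9
  n9 'bc': c→10
  n10 'bcc': ·  ←P2
  n11 'bb': b→12
  n12 'bbb': a→13
  n13 'bbba': c→14
  n14 'bbbac': ·  ←P3
  n15 'abaca': a→16
  n16 'abacaa': ·  ←P4
  n17 'ac': a→18
  n18 'aca': a→19
  n19 'acaa': ·  ←P5

Failure links (BFS by depth):
  fail(1) 'c': from fail(0)=0 chase 'c': 0 ⇒ 0;  out=∅∪out(0)=∅
  fail(4) 'a': from fail(0)=0 chase 'a': 0 ⇒ 0;  out=∅∪out(0)=∅
  fail(8) 'b': from fail(0)=0 chase 'b': 0 ⇒ 0;  out=∅∪out(0)=∅
  fail(2) 'cc': from fail(1)=0 chase 'c': 0 ⇒ 1;  out=∅∪out(1)=∅
  fail(5) 'ab': from fail(4)=0 chase 'b': 0 ⇒ 8;  out=∅∪out(8)=∅
  fail(9) 'bc': from fail(8)=0 chase 'c': 0 ⇒ 1;  out=∅∪out(1)=∅
  fail(11) 'bb': from fail(8)=0 chase 'b': 0 ⇒ 8;  out=∅∪out(8)=∅
  fail(17) 'ac': from fail(4)=0 chase 'c': 0 ⇒ 1;  out=∅∪out(1)=∅
  fail(3) 'ccc': from fail(2)=1 chase 'c': 1 ⇒ 2;  out={0}∪out(2)={0}
  fail(6) 'aba': from fail(5)=8 chase 'a': 8→0 ⇒ 4;  out=∅∪out(4)=∅
  fail(10) 'bcc': from fail(9)=1 chase 'c': 1 ⇒ 2;  out={2}∪out(2)={2}
  fail(12) 'bbb': from fail(11)=8 chase 'b': 8 ⇒ 11;  out=∅∪out(11)=∅
  fail(18) 'aca': from fail(17)=1 chase 'a': 1→0 ⇒ 4;  out=∅∪out(4)=∅
  fail(7) 'abac': from fail(6)=4 chase 'c': 4 ⇒ 17;  out={1}∪out(17)={1}
  fail(13) 'bbba': from fail(12)=11 chase 'a': 11→8→0 ⇒ 4;  out=∅∪out(4)=∅
  fail(19) 'acaa': from fail(18)=4 chase 'a': 4→0 ⇒ 4;  out={5}∪out(4)={5}
  fail(14) 'bbbac': from fail(13)=4 chase 'c': 4 ⇒ 17;  out={3}∪out(17)={3}
  fail(15) 'abaca': from fail(7)=17 chase 'a': 17 ⇒ 18;  out=∅∪out(18)=∅
  fail(16) 'abacaa': from fail(15)=18 chase 'a': 18 ⇒ 19;  out={4}∪out(19)={4,5}

Scan:
[0] read 'a'  n0⇒n4
[1] read 'b'  n4⇒n5
[2] read 'a'  n5⇒n6
[3] read 'c'  n6⇒n7  emit P1@[0:3]
[4] read 'a'  n7⇒n15
[5] read 'b'  n15⇒n5 (via fail)
[6] read 'a'  n5⇒n6
[7] read 'c'  n6⇒n7  emit P1@[4:7]
[8] read 'a'  n7⇒n15
[9] read 'a'  n15⇒n16  emit P4@[4:9],P5@[6:9]
[10] read 'b'  n16⇒n5 (via fail)
[11] read 'b'  n5⇒n11 (via fail)
[12] read 'a'  n11⇒n4 (via fail)
[13] read 'c'  n4⇒n17
[14] read 'a'  n17⇒n18
[15] read 'a'  n18⇒n19  emit P5@[12:15]
[16] read 'b'  n19⇒n5 (via fail)
[17] read 'c'  n5⇒n9 (via fail)
[18] read 'c'  n9⇒n10  emit P2@[16:18]
[19] read 'b'  n10⇒n8 (via fail)
[20] read 'b'  n8⇒n11
[21] read 'a'  n11⇒n4 (via fail)
[22] read 'a'  n4⇒n4 (via fail)
[23] read 'b'  n4⇒n5
[24] read 'a'  n5⇒n6
[25] read 'c'  n6⇒n7  emit P1@[22:25]
[26] read 'a'  n7⇒n15
[27] read 'a'  n15⇒n16  emit P4@[22:27],P5@[24:27]
[28] read 'c'  n16⇒n17 (via fail)
[29] read 'b'  n17⇒n8 (via fail)
[30] read 'b'  n8⇒n11
[31] read 'a'  n11⇒n4 (via fail)
[32] read 'b'  n4⇒n5
[33] read 'a'  n5⇒n6
[34] read 'c'  n6⇒n7  emit P1@[31:34]
[35] read 'a'  n7⇒n15
[36] read 'a'  n15⇒n16  emit P4@[31:36],P5@[33:36]
[37] read 'c'  n16⇒n17 (via fail)
[38] read 'c'  n17⇒n2 (via fail)
[39] read 'c'  n2⇒n3  emit P0@[37:39]

Result: [[3,1],[7,1],[9,4],[9,5],[15,5],[18,2],[25,1],[27,4],[27,5],[34,1],[36,4],[36,5],[39,0]]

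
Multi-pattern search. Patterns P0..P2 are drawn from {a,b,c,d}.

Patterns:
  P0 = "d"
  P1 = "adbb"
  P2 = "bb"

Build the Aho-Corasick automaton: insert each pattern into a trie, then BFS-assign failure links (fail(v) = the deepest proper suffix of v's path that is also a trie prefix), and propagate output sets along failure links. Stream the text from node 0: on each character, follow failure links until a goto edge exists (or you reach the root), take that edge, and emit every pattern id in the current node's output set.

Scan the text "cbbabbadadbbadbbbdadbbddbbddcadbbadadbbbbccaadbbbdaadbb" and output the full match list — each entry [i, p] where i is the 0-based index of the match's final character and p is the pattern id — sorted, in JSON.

Build automaton:
Trie nodes:
  0='ε' goto a→2 b→6 d→1
  1='d' goto ·  [P0 ends]
  2='a' goto d→3
  3='ad' goto b→4
  4='adb' goto b→5
  5='adbb' goto ·  [P1 ends]
  6='b' goto b→7
  7='bb' goto ·  [P2 ends]

BFS fail/out derivation:
  fail(1) 'd': from fail(0)=0 chase 'd': 0 ⇒ 0;  out={0}∪out(0)={0}
  fail(2) 'a': from fail(0)=0 chase 'a': 0 ⇒ 0;  out=∅∪out(0)=∅
  fail(6) 'b': from fail(0)=0 chase 'b': 0 ⇒ 0;  out=∅∪out(0)=∅
  fail(3) 'ad': from fail(2)=0 chase 'd': 0 ⇒ 1;  out=∅∪out(1)={0}
  fail(7) 'bb': from fail(6)=0 chase 'b': 0 ⇒ 6;  out={2}∪out(6)={2}
  fail(4) 'adb': from fail(3)=1 chase 'b': 1→0 ⇒ 6;  out=∅∪out(6)=∅
  fail(5) 'adbb': from fail(4)=6 chase 'b': 6 ⇒ 7;  out={1}∪out(7)={1,2}

Text stream:
[0] read 'c'  n0⇒n0
[1] read 'b'  n0⇒n6
[2] read 'b'  n6⇒n7  ** P2@[1:2]
[3] read 'a'  n7⇒n2 (via fail)
[4] read 'b'  n2⇒n6 (via fail)
[5] read 'b'  n6⇒n7  ** P2@[4:5]
[6] read 'a'  n7⇒n2 (via fail)
[7] read 'd'  n2⇒n3  ** P0@[7:7]
[8] read 'a'  n3⇒n2 (via fail)
[9] read 'd'  n2⇒n3  ** P0@[9:9]
[10] read 'b'  n3⇒n4
[11] read 'b'  n4⇒n5  ** P1@[8:11],P2@[10:11]
[12] read 'a'  n5⇒n2 (via fail)
[13] read 'd'  n2⇒n3  ** P0@[13:13]
[14] read 'b'  n3⇒n4
[15] read 'b'  n4⇒n5  ** P1@[12:15],P2@[14:15]
[16] read 'b'  n5⇒n7 (via fail)  ** P2@[15:16]
[17] read 'd'  n7⇒n1 (via fail)  ** P0@[17:17]
[18] read 'a'  n1⇒n2 (via fail)
[19] read 'd'  n2⇒n3  ** P0@[19:19]
[20] read 'b'  n3⇒n4
[21] read 'b'  n4⇒n5  ** P1@[18:21],P2@[20:21]
[22] read 'd'  n5⇒n1 (via fail)  ** P0@[22:22]
[23] read 'd'  n1⇒n1 (via fail)  ** P0@[23:23]
[24] read 'b'  n1⇒n6 (via fail)
[25] read 'b'  n6⇒n7  ** P2@[24:25]
[26] read 'd'  n7⇒n1 (via fail)  ** P0@[26:26]
[27] read 'd'  n1⇒n1 (via fail)  ** P0@[27:27]
[28] read 'c'  n1⇒n0 (via fail)
[29] read 'a'  n0⇒n2
[30] read 'd'  n2⇒n3  ** P0@[30:30]
[31] read 'b'  n3⇒n4
[32] read 'b'  n4⇒n5  ** P1@[29:32],P2@[31:32]
[33] read 'a'  n5⇒n2 (via fail)
[34] read 'd'  n2⇒n3  ** P0@[34:34]
[35] read 'a'  n3⇒n2 (via fail)
[36] read 'd'  n2⇒n3  ** P0@[36:36]
[37] read 'b'  n3⇒n4
[38] read 'b'  n4⇒n5  ** P1@[35:38],P2@[37:38]
[39] read 'b'  n5⇒n7 (via fail)  ** P2@[38:39]
[40] read 'b'  n7⇒n7 (via fail)  ** P2@[39:40]
[41] read 'c'  n7⇒n0 (via fail)
[42] read 'c'  n0⇒n0
[43] read 'a'  n0⇒n2
[44] read 'a'  n2⇒n2 (via fail)
[45] read 'd'  n2⇒n3  ** P0@[45:45]
[46] read 'b'  n3⇒n4
[47] read 'b'  n4⇒n5  ** P1@[44:47],P2@[46:47]
[48] read 'b'  n5⇒n7 (via fail)  ** P2@[47:48]
[49] read 'd'  n7⇒n1 (via fail)  ** P0@[49:49]
[50] read 'a'  n1⇒n2 (via fail)
[51] read 'a'  n2⇒n2 (via fail)
[52] read 'd'  n2⇒n3  ** P0@[52:52]
[53] read 'b'  n3⇒n4
[54] read 'b'  n4⇒n5  ** P1@[51:54],P2@[53:54]

All matches (sorted): [[2,2],[5,2],[7,0],[9,0],[11,1],[11,2],[13,0],[15,1],[15,2],[16,2],[17,0],[19,0],[21,1],[21,2],[22,0],[23,0],[25,2],[26,0],[27,0],[30,0],[32,1],[32,2],[34,0],[36,0],[38,1],[38,2],[39,2],[40,2],[45,0],[47,1],[47,2],[48,2],[49,0],[52,0],[54,1],[54,2]]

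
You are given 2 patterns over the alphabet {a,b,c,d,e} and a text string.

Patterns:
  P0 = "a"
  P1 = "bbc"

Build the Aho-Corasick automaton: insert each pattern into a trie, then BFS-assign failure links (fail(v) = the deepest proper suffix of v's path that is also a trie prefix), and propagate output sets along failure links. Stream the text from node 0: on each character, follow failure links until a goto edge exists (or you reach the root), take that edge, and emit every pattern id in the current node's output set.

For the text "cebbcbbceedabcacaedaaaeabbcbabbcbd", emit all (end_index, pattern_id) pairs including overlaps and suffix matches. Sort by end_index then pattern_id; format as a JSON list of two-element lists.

Build automaton:
Trie (insert patterns):
  n0 'ε': a→1 b→2
  n1 'a': ·  ←P0
  n2 'b': b→3
  n3 'bb': c→4
  n4 'bbc': ·  ←P1

Failure links (BFS by depth):
  fail(1) 'a': from fail(0)=0 chase 'a': 0 ⇒ 0;  out={0}∪out(0)={0}
  fail(2) 'b': from fail(0)=0 chase 'b': 0 ⇒ 0;  out=∅∪out(0)=∅
  fail(3) 'bb': from fail(2)=0 chase 'b': 0 ⇒ 2;  out=∅∪out(2)=∅
  fail(4) 'bbc': from fail(3)=2 chase 'c': 2→0 ⇒ 0;  out={1}∪out(0)={1}

Text stream:
[0] read 'c'  n0⇒n0
[1] read 'e'  n0⇒n0
[2] read 'b'  n0⇒n2
[3] read 'b'  n2⇒n3
[4] read 'c'  n3⇒n4  emit P1@[2:4]
[5] read 'b'  n4⇒n2 ·f
[6] read 'b'  n2⇒n3
[7] read 'c'  n3⇒n4  emit P1@[5:7]
[8] read 'e'  n4⇒n0 ·f
[9] read 'e'  n0⇒n0
[10] read 'd'  n0⇒n0
[11] read 'a'  n0⇒n1  emit P0@[11:11]
[12] read 'b'  n1⇒n2 ·f
[13] read 'c'  n2⇒n0 ·f
[14] read 'a'  n0⇒n1  emit P0@[14:14]
[15] read 'c'  n1⇒n0 ·f
[16] read 'a'  n0⇒n1  emit P0@[16:16]
[17] read 'e'  n1⇒n0 ·f
[18] read 'd'  n0⇒n0
[19] read 'a'  n0⇒n1  emit P0@[19:19]
[20] read 'a'  n1⇒n1 ·f  emit P0@[20:20]
[21] read 'a'  n1⇒n1 ·f  emit P0@[21:21]
[22] read 'e'  n1⇒n0 ·f
[23] read 'a'  n0⇒n1  emit P0@[23:23]
[24] read 'b'  n1⇒n2 ·f
[25] read 'b'  n2⇒n3
[26] read 'c'  n3⇒n4  emit P1@[24:26]
[27] read 'b'  n4⇒n2 ·f
[28] read 'a'  n2⇒n1 ·f  emit P0@[28:28]
[29] read 'b'  n1⇒n2 ·f
[30] read 'b'  n2⇒n3
[31] read 'c'  n3⇒n4  emit P1@[29:31]
[32] read 'b'  n4⇒n2 ·f
[33] read 'd'  n2⇒n0 ·f

Result: [[4,1],[7,1],[11,0],[14,0],[16,0],[19,0],[20,0],[21,0],[23,0],[26,1],[28,0],[31,1]]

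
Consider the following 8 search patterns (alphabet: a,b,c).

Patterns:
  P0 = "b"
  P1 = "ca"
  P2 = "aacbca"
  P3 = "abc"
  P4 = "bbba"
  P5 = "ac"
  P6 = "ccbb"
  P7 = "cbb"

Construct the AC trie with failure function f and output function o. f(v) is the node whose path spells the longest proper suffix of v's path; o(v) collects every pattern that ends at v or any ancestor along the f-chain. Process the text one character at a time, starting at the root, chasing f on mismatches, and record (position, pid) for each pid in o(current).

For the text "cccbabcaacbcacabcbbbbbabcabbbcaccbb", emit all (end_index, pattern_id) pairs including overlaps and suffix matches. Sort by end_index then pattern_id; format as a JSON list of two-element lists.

Build automaton:
Trie nodes:
  0='ε' goto a→4 b→1 c→2
  1='b' goto b→12  ←P0
  2='c' goto a→3 b→19 c→16
  3='ca' goto ·  ←P1
  4='a' goto a→5 b→10 c→15
  5='aa' goto c→6
  6='aac' goto b→7
  7='aacb' goto c→8
  8='aacbc' goto a→9
  9='aacbca' goto ·  ←P2
  10='ab' goto c→11
  11='abc' goto ·  ←P3
  12='bb' goto b→13
  13='bbb' goto a→14
  14='bbba' goto ·  ←P4
  15='ac' goto ·  ←P5
  16='cc' goto b→17
  17='ccb' goto b→18
  18='ccbb' goto ·  ←P6
  19='cb' goto b→20
  20='cbb' goto ·  ←P7

Failure links (BFS by depth):
  n1('b'): parent n0 fail=0; on 'b' 0 → fail=0;  out {0}∪∅={0}
  n2('c'): parent n0 fail=0; on 'c' 0 → fail=0;  out ∅∪∅=∅
  n4('a'): parent n0 fail=0; on 'a' 0 → fail=0;  out ∅∪∅=∅
  n3('ca'): parent n2 fail=0; on 'a' 0 → fail=4;  out {1}∪∅={1}
  n5('aa'): parent n4 fail=0; on 'a' 0 → fail=4;  out ∅∪∅=∅
  n10('ab'): parent n4 fail=0; on 'b' 0 → fail=1;  out ∅∪{0}={0}
  n12('bb'): parent n1 fail=0; on 'b' 0 → fail=1;  out ∅∪{0}={0}
  n15('ac'): parent n4 fail=0; on 'c' 0 → fail=2;  out {5}∪∅={5}
  n16('cc'): parent n2 fail=0; on 'c' 0 → fail=2;  out ∅∪∅=∅
  n19('cb'): parent n2 fail=0; on 'b' 0 → fail=1;  out ∅∪{0}={0}
  n6('aac'): parent n5 fail=4; on 'c' 4 → fail=15;  out ∅∪{5}={5}
  n11('abc'): parent n10 fail=1; on 'c' 1→0 → fail=2;  out {3}∪∅={3}
  n13('bbb'): parent n12 fail=1; on 'b' 1 → fail=12;  out ∅∪{0}={0}
  n17('ccb'): parent n16 fail=2; on 'b' 2 → fail=19;  out ∅∪{0}={0}
  n20('cbb'): parent n19 fail=1; on 'b' 1 → fail=12;  out {7}∪{0}={0,7}
  n7('aacb'): parent n6 fail=15; on 'b' 15→2 → fail=19;  out ∅∪{0}={0}
  n14('bbba'): parent n13 fail=12; on 'a' 12→1→0 → fail=4;  out {4}∪∅={4}
  n18('ccbb'): parent n17 fail=19; on 'b' 19 → fail=20;  out {6}∪{0,7}={0,6,7}
  n8('aacbc'): parent n7 fail=19; on 'c' 19→1→0 → fail=2;  out ∅∪∅=∅
  n9('aacbca'): parent n8 fail=2; on 'a' 2 → fail=3;  out {2}∪{1}={1,2}

Text stream:
i=0 'c': node 0→2
i=1 'c': node 2→16
i=2 'c': node 16→16 (fail-walked)
i=3 'b': node 16→17  ** P0@[3:3]
i=4 'a': node 17→4 (fail-walked)
i=5 'b': node 4→10  ** P0@[5:5]
i=6 'c': node 10→11  ** P3@[4:6]
i=7 'a': node 11→3 (fail-walked)  ** P1@[6:7]
i=8 'a': node 3→5 (fail-walked)
i=9 'c': node 5→6  ** P5@[8:9]
i=10 'b': node 6→7  ** P0@[10:10]
i=11 'c': node 7→8
i=12 'a': node 8→9  ** P1@[11:12],P2@[7:12]
i=13 'c': node 9→15 (fail-walked)  ** P5@[12:13]
i=14 'a': node 15→3 (fail-walked)  ** P1@[13:14]
i=15 'b': node 3→10 (fail-walked)  ** P0@[15:15]
i=16 'c': node 10→11  ** P3@[14:16]
i=17 'b': node 11→19 (fail-walked)  ** P0@[17:17]
i=18 'b': node 19→20  ** P0@[18:18],P7@[16:18]
i=19 'b': node 20→13 (fail-walked)  ** P0@[19:19]
i=20 'b': node 13→13 (fail-walked)  ** P0@[20:20]
i=21 'b': node 13→13 (fail-walked)  ** P0@[21:21]
i=22 'a': node 13→14  ** P4@[19:22]
i=23 'b': node 14→10 (fail-walked)  ** P0@[23:23]
i=24 'c': node 10→11  ** P3@[22:24]
i=25 'a': node 11→3 (fail-walked)  ** P1@[24:25]
i=26 'b': node 3→10 (fail-walked)  ** P0@[26:26]
i=27 'b': node 10→12 (fail-walked)  ** P0@[27:27]
i=28 'b': node 12→13  ** P0@[28:28]
i=29 'c': node 13→2 (fail-walked)
i=30 'a': node 2→3  ** P1@[29:30]
i=31 'c': node 3→15 (fail-walked)  ** P5@[30:31]
i=32 'c': node 15→16 (fail-walked)
i=33 'b': node 16→17  ** P0@[33:33]
i=34 'b': node 17→18  ** P0@[34:34],P6@[31:34],P7@[32:34]

Matches: [[3,0],[5,0],[6,3],[7,1],[9,5],[10,0],[12,1],[12,2],[13,5],[14,1],[15,0],[16,3],[17,0],[18,0],[18,7],[19,0],[20,0],[21,0],[22,4],[23,0],[24,3],[25,1],[26,0],[27,0],[28,0],[30,1],[31,5],[33,0],[34,0],[34,6],[34,7]]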